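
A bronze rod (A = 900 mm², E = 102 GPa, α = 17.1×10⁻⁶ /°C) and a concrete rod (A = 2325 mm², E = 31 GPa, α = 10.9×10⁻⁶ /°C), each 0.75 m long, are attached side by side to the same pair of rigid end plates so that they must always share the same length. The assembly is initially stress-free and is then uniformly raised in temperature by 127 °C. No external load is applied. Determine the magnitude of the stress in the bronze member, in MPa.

Both members must finish at the same length. With the larger α, the bronze tends to over-expand; the plates restrain it, putting the bronze in compression and the concrete in tension. With no external load the two internal forces are equal and opposite, magnitude P.
Setting the final lengths equal and cancelling L: (α₁ − α₂)ΔT = P/(A₁E₁) + P/(A₂E₂).
|α₁ − α₂|·ΔT = 6.2×10⁻⁶ × 127 = 0.0007874.
1/(A₁E₁) + 1/(A₂E₂) = 1/(900×102×10³) + 1/(2325×31×10³) = 2.477×10⁻⁸ N⁻¹.
P = 0.0007874 / 2.477×10⁻⁸ = 31790 N = 31.79 kN.
σ_{bronze} = P/A₁ = 31790/900 = 35.32 MPa, compressive.

σ ≈ 35.3 MPa (compressive)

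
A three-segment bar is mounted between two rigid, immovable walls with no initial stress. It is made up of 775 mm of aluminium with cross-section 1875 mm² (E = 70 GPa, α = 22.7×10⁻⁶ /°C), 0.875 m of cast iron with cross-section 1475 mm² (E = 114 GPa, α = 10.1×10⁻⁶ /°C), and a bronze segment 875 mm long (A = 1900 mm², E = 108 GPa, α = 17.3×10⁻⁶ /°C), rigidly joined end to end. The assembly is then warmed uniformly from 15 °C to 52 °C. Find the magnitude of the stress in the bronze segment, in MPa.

Free thermal expansion of the whole bar: Σ αᵢΔT Lᵢ = 22.7×10⁻⁶×37×775 + 10.1×10⁻⁶×37×875 + 17.3×10⁻⁶×37×875 = 1.538 mm.
Since the ends are fixed, an axial force P builds up, equal in every segment, with P · Σ Lᵢ/(AᵢEᵢ) = δ_free.
The series flexibility is Σ Lᵢ/(AᵢEᵢ) = 775/(1875×70×10³) + 875/(1475×114×10³) + 875/(1900×108×10³) = 1.537×10⁻⁵ mm/N.
So P = 1.538 / 1.537×10⁻⁵ = 100 kN, compressive.
σ_{bronze} = P / A = 100000 / 1900 = 52.66 MPa.

σ ≈ 52.7 MPa (compressive)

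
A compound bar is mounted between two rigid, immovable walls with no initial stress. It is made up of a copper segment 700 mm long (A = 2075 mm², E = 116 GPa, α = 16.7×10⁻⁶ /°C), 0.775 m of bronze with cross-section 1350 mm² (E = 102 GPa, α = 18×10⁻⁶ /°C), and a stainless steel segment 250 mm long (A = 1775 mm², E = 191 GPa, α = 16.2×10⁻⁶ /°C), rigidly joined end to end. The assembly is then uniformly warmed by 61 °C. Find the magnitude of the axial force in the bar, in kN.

If the supports were absent, the total length change would be Σ αᵢΔT Lᵢ = 16.7×10⁻⁶×61×700 + 18×10⁻⁶×61×775 + 16.2×10⁻⁶×61×250 = 1.811 mm.
The walls prevent any net length change, so an axial force P (same in every segment) develops. Compatibility: P · Σ Lᵢ/(AᵢEᵢ) = δ_free.
Σ Lᵢ/(AᵢEᵢ) = 700/(2075×116×10³) + 775/(1350×102×10³) + 250/(1775×191×10³) = 9.274×10⁻⁶ mm/N.
Hence P = δ_free / Σ(L/AE) = 1.811/9.274×10⁻⁶ = 195.3 kN (compressive).

P ≈ 195 kN (compressive)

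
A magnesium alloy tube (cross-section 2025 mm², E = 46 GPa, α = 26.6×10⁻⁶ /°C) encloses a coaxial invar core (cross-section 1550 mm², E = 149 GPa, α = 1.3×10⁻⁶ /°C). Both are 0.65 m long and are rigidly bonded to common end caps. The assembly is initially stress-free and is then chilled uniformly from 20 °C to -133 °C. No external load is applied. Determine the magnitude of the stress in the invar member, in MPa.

σ ≈ 166 MPa (compressive)

Both members must finish at the same length. With the larger α, the magnesium alloy tends to over-contract; the plates restrain it, putting the magnesium alloy in tension and the invar in compression. With no external load the two internal forces are equal and opposite, magnitude P.
Compatibility of the two members (thermal + elastic change equal): (α₁ − α₂)ΔT = P·[1/(A₁E₁) + 1/(A₂E₂)].
|α₁ − α₂|·ΔT = 25.3×10⁻⁶ × 153 = 0.003871.
1/(A₁E₁) + 1/(A₂E₂) = 1/(2025×46×10³) + 1/(1550×149×10³) = 1.507×10⁻⁸ N⁻¹.
P = 0.003871 / 1.507×10⁻⁸ = 256900 N = 256.9 kN.
σ_{invar} = P/A₂ = 256900/1550 = 165.8 MPa, compressive.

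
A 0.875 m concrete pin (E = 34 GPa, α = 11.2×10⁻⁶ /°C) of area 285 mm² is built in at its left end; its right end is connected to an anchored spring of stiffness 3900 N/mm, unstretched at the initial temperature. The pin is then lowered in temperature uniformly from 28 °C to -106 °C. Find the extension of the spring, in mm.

If the spring were absent the pin would shorten by αΔT L = 11.2×10⁻⁶ × 134 × 875 = 1.313 mm.
With a force P in the spring, the elastic change of the pin is PL/(AE) and that of the spring is P/k; compatibility requires their sum to equal δ_free.
P [ L/(AE) + 1/k ] = δ_free → P [ 875/(285×34×10³) + 1/(3900) ] = 1.313.
P = 1.313 / 0.0003467 = 3788 N.
Spring extension = P/k = 3788/(3900) = 0.9712 mm.

δ ≈ 0.971 mm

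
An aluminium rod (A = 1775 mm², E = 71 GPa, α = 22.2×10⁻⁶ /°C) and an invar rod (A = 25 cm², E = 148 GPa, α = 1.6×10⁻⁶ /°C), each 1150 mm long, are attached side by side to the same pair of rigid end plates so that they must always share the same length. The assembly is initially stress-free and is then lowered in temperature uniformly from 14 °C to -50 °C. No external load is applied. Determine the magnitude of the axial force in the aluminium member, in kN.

P ≈ 124 kN (tensile in the aluminium)

The aluminium has the larger α, so on cooling it would change length more than the invar if both were free. The rigid plates force a common final length, so the aluminium is put into tension and the invar into compression, with equal and opposite forces P (no external load).
Setting the final lengths equal and cancelling L: (α₁ − α₂)ΔT = P/(A₁E₁) + P/(A₂E₂).
|α₁ − α₂|·ΔT = 20.6×10⁻⁶ × 64 = 0.001318.
1/(A₁E₁) + 1/(A₂E₂) = 1/(1775×71×10³) + 1/(2500×148×10³) = 1.064×10⁻⁸ N⁻¹.
So P = 0.001318 / 1.064×10⁻⁸ = 123.9 kN.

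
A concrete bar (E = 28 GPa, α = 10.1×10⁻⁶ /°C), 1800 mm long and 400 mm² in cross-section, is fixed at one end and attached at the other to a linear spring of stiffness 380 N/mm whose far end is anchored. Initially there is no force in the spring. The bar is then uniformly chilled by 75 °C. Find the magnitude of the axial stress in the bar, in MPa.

σ ≈ 1.22 MPa (tensile)

Free thermal contraction: δ_free = αΔT L = 10.1×10⁻⁶ × 75 × 1800 = 1.364 mm.
Let P be the tensile force in the spring. The bar extends elastically by PL/(AE) and the spring stretches by P/k; together these equal δ_free.
P [ L/(AE) + 1/k ] = δ_free → P [ 1800/(400×28×10³) + 1/(380) ] = 1.364.
P = 1.364 / 0.002792 = 488.3 N.
σ = P/A = 488.3/400 = 1.221 MPa.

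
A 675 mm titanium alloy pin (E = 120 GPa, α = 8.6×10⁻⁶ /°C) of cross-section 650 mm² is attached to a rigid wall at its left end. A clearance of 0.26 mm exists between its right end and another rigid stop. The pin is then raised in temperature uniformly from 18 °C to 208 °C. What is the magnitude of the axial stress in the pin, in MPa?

Unrestrained expansion: δ_free = αΔT L = 8.6×10⁻⁶ × 190 × 675 = 1.103 mm.
The gap closes (δ_free > 0.26 mm) and the wall then resists a further 1.103 − 0.26 = 0.8429 mm of expansion.
Compatibility: PL/(AE) = 0.8429 mm, so σ = P/A = E × (0.8429/675) = 149.9 MPa.

σ ≈ 150 MPa (compressive)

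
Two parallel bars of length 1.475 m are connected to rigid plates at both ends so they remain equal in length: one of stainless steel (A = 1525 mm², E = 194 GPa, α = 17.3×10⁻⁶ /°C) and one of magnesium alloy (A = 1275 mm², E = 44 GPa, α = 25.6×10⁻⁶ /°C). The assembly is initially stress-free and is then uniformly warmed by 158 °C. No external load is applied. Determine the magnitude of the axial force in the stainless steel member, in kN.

Both members must finish at the same length. With the larger α, the magnesium alloy tends to over-expand; the plates restrain it, putting the magnesium alloy in compression and the stainless steel in tension. With no external load the two internal forces are equal and opposite, magnitude P.
Equating the net (thermal + elastic) strains gives |α₁ − α₂|·ΔT = P·[1/(A₁E₁) + 1/(A₂E₂)].
|α₁ − α₂|·ΔT = 8.3×10⁻⁶ × 158 = 0.001311.
1/(A₁E₁) + 1/(A₂E₂) = 1/(1525×194×10³) + 1/(1275×44×10³) = 2.121×10⁻⁸ N⁻¹.
So P = 0.001311 / 2.121×10⁻⁸ = 61.84 kN.

P ≈ 61.8 kN (tensile in the stainless steel)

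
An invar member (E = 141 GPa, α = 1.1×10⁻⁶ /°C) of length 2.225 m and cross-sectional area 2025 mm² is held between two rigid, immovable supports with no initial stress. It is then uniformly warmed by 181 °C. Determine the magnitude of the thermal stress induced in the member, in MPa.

σ ≈ 28.1 MPa (compressive)

The supports are rigid, so the total axial strain is zero. The restrained thermal strain is ε = αΔT = 1.1×10⁻⁶ × 181 = 199.1×10⁻⁶.
Hence σ = E·αΔT = 141×10³ × 199.1×10⁻⁶ = 28.07 MPa, compressive.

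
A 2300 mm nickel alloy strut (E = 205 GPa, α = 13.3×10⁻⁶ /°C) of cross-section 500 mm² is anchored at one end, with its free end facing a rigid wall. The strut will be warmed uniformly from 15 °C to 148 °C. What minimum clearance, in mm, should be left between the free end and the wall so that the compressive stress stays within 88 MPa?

With no wall the strut would lengthen by αΔT L = 13.3×10⁻⁶ × 133 × 2300 = 4.068 mm.
At the allowable stress the elastic shortening the wall may impose is σL/E = 88 × 2300 / (205×10³) = 0.9873 mm.
The gap must absorb the remainder: g_min = 4.068 − 0.9873 = 3.081 mm.

g ≈ 3.08 mm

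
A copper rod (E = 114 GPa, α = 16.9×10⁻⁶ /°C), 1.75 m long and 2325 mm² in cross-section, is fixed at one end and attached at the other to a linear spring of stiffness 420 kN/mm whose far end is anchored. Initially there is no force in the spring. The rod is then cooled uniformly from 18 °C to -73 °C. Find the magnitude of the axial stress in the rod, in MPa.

The unrestrained thermal change is αΔT L = 16.9×10⁻⁶ × 91 × 1750 = 2.691 mm.
Let P be the tensile force in the spring. The rod extends elastically by PL/(AE) and the spring stretches by P/k; together these equal δ_free.
So P = δ_free / [L/(AE) + 1/k] = 2.691 / [ 1750/(2325×114×10³) + 1/(420×10³) ].
P = 2.691 / 8.983×10⁻⁶ = 299600 N.
σ = P/A = 299600/2325 = 128.9 MPa.

σ ≈ 129 MPa (tensile)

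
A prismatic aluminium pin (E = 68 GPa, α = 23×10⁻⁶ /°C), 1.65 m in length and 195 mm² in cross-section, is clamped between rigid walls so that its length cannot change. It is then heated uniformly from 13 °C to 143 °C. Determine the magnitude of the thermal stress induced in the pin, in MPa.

σ ≈ 203 MPa (compressive)

Because both ends are immovable the net strain is zero, and the suppressed thermal strain is αΔT = 23×10⁻⁶ × 130 = 2990×10⁻⁶.
The stress required to suppress this strain is σ = Eε = 68×10³ × 2990×10⁻⁶ = 203.3 MPa, compressive since the pin is trying to expand.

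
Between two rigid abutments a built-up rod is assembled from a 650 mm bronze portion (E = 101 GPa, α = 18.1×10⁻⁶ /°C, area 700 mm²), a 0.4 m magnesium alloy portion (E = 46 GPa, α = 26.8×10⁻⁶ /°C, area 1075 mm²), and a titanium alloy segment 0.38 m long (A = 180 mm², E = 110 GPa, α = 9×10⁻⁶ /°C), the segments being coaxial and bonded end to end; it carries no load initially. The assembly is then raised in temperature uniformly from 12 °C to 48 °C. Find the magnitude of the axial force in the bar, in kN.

If the supports were absent, the total length change would be Σ αᵢΔT Lᵢ = 18.1×10⁻⁶×36×650 + 26.8×10⁻⁶×36×400 + 9×10⁻⁶×36×380 = 0.9326 mm.
The rigid supports impose zero overall length change; the single axial force P common to all segments must satisfy P Σ Lᵢ/(AᵢEᵢ) = δ_free.
The series flexibility is Σ Lᵢ/(AᵢEᵢ) = 650/(700×101×10³) + 400/(1075×46×10³) + 380/(180×110×10³) = 3.647×10⁻⁵ mm/N.
So P = 0.9326 / 3.647×10⁻⁵ = 25.57 kN, compressive.

P ≈ 25.6 kN (compressive)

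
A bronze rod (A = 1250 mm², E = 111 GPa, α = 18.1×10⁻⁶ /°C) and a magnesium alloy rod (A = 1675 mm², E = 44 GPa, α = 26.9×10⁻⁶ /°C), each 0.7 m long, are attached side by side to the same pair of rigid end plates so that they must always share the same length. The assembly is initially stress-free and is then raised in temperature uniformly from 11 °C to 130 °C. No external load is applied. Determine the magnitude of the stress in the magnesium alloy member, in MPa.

σ ≈ 30.1 MPa (compressive)

The magnesium alloy has the larger α, so on heating it would change length more than the bronze if both were free. The rigid plates force a common final length, so the magnesium alloy is put into compression and the bronze into tension, with equal and opposite forces P (no external load).
Compatibility of the two members (thermal + elastic change equal): (α₁ − α₂)ΔT = P·[1/(A₁E₁) + 1/(A₂E₂)].
|α₁ − α₂|·ΔT = 8.8×10⁻⁶ × 119 = 0.001047.
1/(A₁E₁) + 1/(A₂E₂) = 1/(1250×111×10³) + 1/(1675×44×10³) = 2.078×10⁻⁸ N⁻¹.
P = 0.001047 / 2.078×10⁻⁸ = 50400 N = 50.4 kN.
σ_{magnesium alloy} = P/A₂ = 50400/1675 = 30.09 MPa, compressive.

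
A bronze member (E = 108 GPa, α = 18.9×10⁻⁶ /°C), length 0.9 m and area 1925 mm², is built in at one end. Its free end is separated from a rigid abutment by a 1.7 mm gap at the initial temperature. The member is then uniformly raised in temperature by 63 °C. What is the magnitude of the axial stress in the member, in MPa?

σ ≈ 0 MPa

If the wall were absent the member would grow by αΔT L = 18.9×10⁻⁶ × 63 × 900 = 1.072 mm.
This is smaller than the 1.7 mm clearance, so the member expands freely without reaching the stop — the stress is zero.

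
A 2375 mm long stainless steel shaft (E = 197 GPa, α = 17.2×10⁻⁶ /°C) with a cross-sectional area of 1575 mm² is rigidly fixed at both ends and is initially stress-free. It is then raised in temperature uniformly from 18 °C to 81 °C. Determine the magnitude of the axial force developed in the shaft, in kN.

P ≈ 336 kN (compressive)

Full restraint means ε = 0, so the stress is σ = EαΔT = 197×10³ × 17.2×10⁻⁶ × 63 = 213.5 MPa.
Then P = σA = 213.5 × 1575 mm² = 336.2 kN, compressive.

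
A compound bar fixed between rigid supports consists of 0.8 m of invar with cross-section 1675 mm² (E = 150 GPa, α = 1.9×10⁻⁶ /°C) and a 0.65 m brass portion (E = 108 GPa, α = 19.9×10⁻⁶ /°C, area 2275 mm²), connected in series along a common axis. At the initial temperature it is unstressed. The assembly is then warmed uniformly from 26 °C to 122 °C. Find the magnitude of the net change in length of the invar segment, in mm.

|ΔL| ≈ 0.612 mm

With the walls removed the bar would change length by δ_free = Σ αᵢΔT Lᵢ = 1.9×10⁻⁶×96×800 + 19.9×10⁻⁶×96×650 = 1.388 mm.
The walls prevent any net length change, so an axial force P (same in every segment) develops. Compatibility: P · Σ Lᵢ/(AᵢEᵢ) = δ_free.
The series flexibility is Σ Lᵢ/(AᵢEᵢ) = 800/(1675×150×10³) + 650/(2275×108×10³) = 5.83×10⁻⁶ mm/N.
Hence P = δ_free / Σ(L/AE) = 1.388/5.83×10⁻⁶ = 238 kN (compressive).
For the invar segment, free thermal change = 1.9×10⁻⁶×96×800 = 0.1459 mm and elastic change from P = 238000×800/(1675×150×10³) = 0.7579 mm; these oppose, so the net change is 0.612 mm (segment shortens).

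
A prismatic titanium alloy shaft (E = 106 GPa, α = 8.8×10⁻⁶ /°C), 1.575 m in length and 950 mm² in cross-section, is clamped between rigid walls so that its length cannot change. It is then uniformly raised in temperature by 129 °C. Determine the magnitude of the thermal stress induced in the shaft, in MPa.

With length fixed, the mechanical strain must cancel the thermal strain αΔT = 8.8×10⁻⁶ × 129 = 1135.2×10⁻⁶.
The stress required to suppress this strain is σ = Eε = 106×10³ × 1135.2×10⁻⁶ = 120.3 MPa, compressive since the shaft is trying to expand.

σ ≈ 120 MPa (compressive)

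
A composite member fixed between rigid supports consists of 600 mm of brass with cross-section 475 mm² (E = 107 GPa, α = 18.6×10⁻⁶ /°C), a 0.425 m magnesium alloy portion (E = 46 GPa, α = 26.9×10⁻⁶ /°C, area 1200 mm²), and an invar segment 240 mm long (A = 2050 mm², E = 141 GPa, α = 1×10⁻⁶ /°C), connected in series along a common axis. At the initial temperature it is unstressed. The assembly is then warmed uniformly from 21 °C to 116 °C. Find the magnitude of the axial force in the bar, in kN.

P ≈ 107 kN (compressive)

If the supports were absent, the total length change would be Σ αᵢΔT Lᵢ = 18.6×10⁻⁶×95×600 + 26.9×10⁻⁶×95×425 + 1×10⁻⁶×95×240 = 2.169 mm.
The walls prevent any net length change, so an axial force P (same in every segment) develops. Compatibility: P · Σ Lᵢ/(AᵢEᵢ) = δ_free.
The series flexibility is Σ Lᵢ/(AᵢEᵢ) = 600/(475×107×10³) + 425/(1200×46×10³) + 240/(2050×141×10³) = 2.033×10⁻⁵ mm/N.
P = 2.169 / 2.033×10⁻⁵ = 106700 N = 106.7 kN, compressive.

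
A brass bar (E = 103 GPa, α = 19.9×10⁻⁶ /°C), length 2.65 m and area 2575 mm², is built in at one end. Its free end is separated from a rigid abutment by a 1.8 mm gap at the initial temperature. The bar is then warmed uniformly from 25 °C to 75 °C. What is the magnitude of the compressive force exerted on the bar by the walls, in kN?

P ≈ 83.7 kN

Free thermal elongation = αΔT L = 19.9×10⁻⁶ × 50 × 2650 = 2.637 mm.
The gap closes (δ_free > 1.8 mm) and the wall then resists a further 2.637 − 1.8 = 0.8368 mm of expansion.
Compatibility: PL/(AE) = 0.8368 mm, so σ = P/A = E × (0.8368/2650) = 32.52 MPa.
Force on the wall = σA = 32.52 × 2575 mm² = 83.75 kN.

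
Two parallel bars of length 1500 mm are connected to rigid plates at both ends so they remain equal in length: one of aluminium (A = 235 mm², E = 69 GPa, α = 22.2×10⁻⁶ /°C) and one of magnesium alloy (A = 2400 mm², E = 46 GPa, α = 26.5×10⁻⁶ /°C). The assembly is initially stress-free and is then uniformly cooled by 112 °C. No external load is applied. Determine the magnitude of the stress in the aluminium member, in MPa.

σ ≈ 29 MPa (compressive)

The magnesium alloy has the larger α, so on cooling it would change length more than the aluminium if both were free. The rigid plates force a common final length, so the magnesium alloy is put into tension and the aluminium into compression, with equal and opposite forces P (no external load).
Compatibility of the two members (thermal + elastic change equal): (α₁ − α₂)ΔT = P·[1/(A₁E₁) + 1/(A₂E₂)].
|α₁ − α₂|·ΔT = 4.3×10⁻⁶ × 112 = 0.0004816.
1/(A₁E₁) + 1/(A₂E₂) = 1/(235×69×10³) + 1/(2400×46×10³) = 7.073×10⁻⁸ N⁻¹.
So P = 0.0004816 / 7.073×10⁻⁸ = 6.809 kN.
σ_{aluminium} = P/A₁ = 6809/235 = 28.97 MPa, compressive.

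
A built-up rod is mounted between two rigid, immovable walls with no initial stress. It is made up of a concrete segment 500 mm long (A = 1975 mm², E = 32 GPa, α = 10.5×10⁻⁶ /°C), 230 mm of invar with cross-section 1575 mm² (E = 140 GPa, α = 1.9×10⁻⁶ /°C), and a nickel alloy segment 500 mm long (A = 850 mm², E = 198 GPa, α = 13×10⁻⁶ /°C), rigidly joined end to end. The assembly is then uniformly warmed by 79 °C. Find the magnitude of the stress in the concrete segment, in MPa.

σ ≈ 40.9 MPa (compressive)

Free thermal expansion of the whole bar: Σ αᵢΔT Lᵢ = 10.5×10⁻⁶×79×500 + 1.9×10⁻⁶×79×230 + 13×10⁻⁶×79×500 = 0.9628 mm.
The walls prevent any net length change, so an axial force P (same in every segment) develops. Compatibility: P · Σ Lᵢ/(AᵢEᵢ) = δ_free.
Σ Lᵢ/(AᵢEᵢ) = 500/(1975×32×10³) + 230/(1575×140×10³) + 500/(850×198×10³) = 1.193×10⁻⁵ mm/N.
So P = 0.9628 / 1.193×10⁻⁵ = 80.73 kN, compressive.
σ_{concrete} = P / A = 80730 / 1975 = 40.88 MPa.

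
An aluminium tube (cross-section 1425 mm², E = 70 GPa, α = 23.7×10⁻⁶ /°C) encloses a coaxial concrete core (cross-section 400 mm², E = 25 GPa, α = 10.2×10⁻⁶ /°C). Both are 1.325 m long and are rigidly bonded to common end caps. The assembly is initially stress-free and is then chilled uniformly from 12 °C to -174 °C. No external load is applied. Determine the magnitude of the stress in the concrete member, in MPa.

Both members must finish at the same length. With the larger α, the aluminium tends to over-contract; the plates restrain it, putting the aluminium in tension and the concrete in compression. With no external load the two internal forces are equal and opposite, magnitude P.
Setting the final lengths equal and cancelling L: (α₁ − α₂)ΔT = P/(A₁E₁) + P/(A₂E₂).
|α₁ − α₂|·ΔT = 13.5×10⁻⁶ × 186 = 0.002511.
1/(A₁E₁) + 1/(A₂E₂) = 1/(1425×70×10³) + 1/(400×25×10³) = 1.1×10⁻⁷ N⁻¹.
P = 0.002511 / 1.1×10⁻⁷ = 22820 N = 22.82 kN.
σ_{concrete} = P/A₂ = 22820/400 = 57.06 MPa, compressive.

σ ≈ 57.1 MPa (compressive)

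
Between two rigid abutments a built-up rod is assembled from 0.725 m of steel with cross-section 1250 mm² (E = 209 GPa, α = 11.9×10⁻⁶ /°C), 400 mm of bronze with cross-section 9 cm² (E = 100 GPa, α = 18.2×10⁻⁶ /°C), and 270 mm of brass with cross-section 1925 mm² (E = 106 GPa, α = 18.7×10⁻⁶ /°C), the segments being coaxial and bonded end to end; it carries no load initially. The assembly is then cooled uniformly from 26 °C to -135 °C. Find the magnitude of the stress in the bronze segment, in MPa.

σ ≈ 439 MPa (tensile)

Free thermal contraction of the whole bar: Σ αᵢΔT Lᵢ = 11.9×10⁻⁶×161×725 + 18.2×10⁻⁶×161×400 + 18.7×10⁻⁶×161×270 = 3.374 mm.
The rigid supports impose zero overall length change; the single axial force P common to all segments must satisfy P Σ Lᵢ/(AᵢEᵢ) = δ_free.
Σ Lᵢ/(AᵢEᵢ) = 725/(1250×209×10³) + 400/(900×100×10³) + 270/(1925×106×10³) = 8.543×10⁻⁶ mm/N.
Hence P = δ_free / Σ(L/AE) = 3.374/8.543×10⁻⁶ = 395 kN (tensile).
σ_{bronze} = P / A = 395000 / 900 = 438.8 MPa.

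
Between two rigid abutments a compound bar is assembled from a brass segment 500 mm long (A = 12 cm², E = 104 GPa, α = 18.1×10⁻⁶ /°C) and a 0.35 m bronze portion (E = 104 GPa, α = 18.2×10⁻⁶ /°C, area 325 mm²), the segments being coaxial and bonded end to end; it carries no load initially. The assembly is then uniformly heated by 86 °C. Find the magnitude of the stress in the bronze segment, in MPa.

If the supports were absent, the total length change would be Σ αᵢΔT Lᵢ = 18.1×10⁻⁶×86×500 + 18.2×10⁻⁶×86×350 = 1.326 mm.
The rigid supports impose zero overall length change; the single axial force P common to all segments must satisfy P Σ Lᵢ/(AᵢEᵢ) = δ_free.
The series flexibility is Σ Lᵢ/(AᵢEᵢ) = 500/(1200×104×10³) + 350/(325×104×10³) = 1.436×10⁻⁵ mm/N.
Hence P = δ_free / Σ(L/AE) = 1.326/1.436×10⁻⁵ = 92.34 kN (compressive).
σ_{bronze} = P / A = 92340 / 325 = 284.1 MPa.

σ ≈ 284 MPa (compressive)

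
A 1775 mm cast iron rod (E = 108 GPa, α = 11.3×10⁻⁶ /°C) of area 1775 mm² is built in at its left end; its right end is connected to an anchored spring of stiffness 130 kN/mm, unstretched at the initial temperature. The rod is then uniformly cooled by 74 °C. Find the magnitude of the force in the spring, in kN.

If the spring were absent the rod would shorten by αΔT L = 11.3×10⁻⁶ × 74 × 1775 = 1.484 mm.
With a force P in the spring, the elastic change of the rod is PL/(AE) and that of the spring is P/k; compatibility requires their sum to equal δ_free.
P [ L/(AE) + 1/k ] = δ_free → P [ 1775/(1775×108×10³) + 1/(130×10³) ] = 1.484.
P = 1.484 / 1.695×10⁻⁵ = 87560 N.

P ≈ 87.6 kN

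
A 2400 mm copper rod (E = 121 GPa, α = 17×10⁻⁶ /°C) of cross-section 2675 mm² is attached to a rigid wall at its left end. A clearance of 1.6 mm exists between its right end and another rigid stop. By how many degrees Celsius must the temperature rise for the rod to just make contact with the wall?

ΔT ≈ 39.2 °C

Contact occurs when the free expansion equals the gap: αΔT L = 1.6 mm.
So ΔT = g/(αL) = 1.6/(17×10⁻⁶ × 2400) = 39.22 °C.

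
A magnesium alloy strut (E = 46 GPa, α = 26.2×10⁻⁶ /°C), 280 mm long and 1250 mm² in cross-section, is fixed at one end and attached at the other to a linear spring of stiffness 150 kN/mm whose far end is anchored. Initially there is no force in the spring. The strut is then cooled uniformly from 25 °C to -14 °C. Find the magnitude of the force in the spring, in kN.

If the spring were absent the strut would shorten by αΔT L = 26.2×10⁻⁶ × 39 × 280 = 0.2861 mm.
Let P be the tensile force in the spring. The strut extends elastically by PL/(AE) and the spring stretches by P/k; together these equal δ_free.
So P = δ_free / [L/(AE) + 1/k] = 0.2861 / [ 280/(1250×46×10³) + 1/(150×10³) ].
P = 0.2861 / 1.154×10⁻⁵ = 24800 N.

P ≈ 24.8 kN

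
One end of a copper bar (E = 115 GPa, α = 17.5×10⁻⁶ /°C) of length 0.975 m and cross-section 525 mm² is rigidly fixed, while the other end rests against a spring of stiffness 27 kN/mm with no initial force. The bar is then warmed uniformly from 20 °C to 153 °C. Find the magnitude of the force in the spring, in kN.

Free thermal expansion: δ_free = αΔT L = 17.5×10⁻⁶ × 133 × 975 = 2.269 mm.
With a force P in the spring, the elastic change of the bar is PL/(AE) and that of the spring is P/k; compatibility requires their sum to equal δ_free.
P [ L/(AE) + 1/k ] = δ_free → P [ 975/(525×115×10³) + 1/(27×10³) ] = 2.269.
P = 2.269 / 5.319×10⁻⁵ = 42670 N.

P ≈ 42.7 kN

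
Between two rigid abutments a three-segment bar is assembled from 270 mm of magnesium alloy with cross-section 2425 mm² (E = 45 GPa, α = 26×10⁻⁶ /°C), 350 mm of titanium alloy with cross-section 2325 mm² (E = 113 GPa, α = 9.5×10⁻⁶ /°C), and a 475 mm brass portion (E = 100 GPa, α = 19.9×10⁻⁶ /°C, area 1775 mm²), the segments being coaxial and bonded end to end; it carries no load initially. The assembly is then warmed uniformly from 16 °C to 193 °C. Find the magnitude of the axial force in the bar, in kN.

P ≈ 541 kN (compressive)

Free thermal expansion of the whole bar: Σ αᵢΔT Lᵢ = 26×10⁻⁶×177×270 + 9.5×10⁻⁶×177×350 + 19.9×10⁻⁶×177×475 = 3.504 mm.
Since the ends are fixed, an axial force P builds up, equal in every segment, with P · Σ Lᵢ/(AᵢEᵢ) = δ_free.
The series flexibility is Σ Lᵢ/(AᵢEᵢ) = 270/(2425×45×10³) + 350/(2325×113×10³) + 475/(1775×100×10³) = 6.482×10⁻⁶ mm/N.
So P = 3.504 / 6.482×10⁻⁶ = 540.6 kN, compressive.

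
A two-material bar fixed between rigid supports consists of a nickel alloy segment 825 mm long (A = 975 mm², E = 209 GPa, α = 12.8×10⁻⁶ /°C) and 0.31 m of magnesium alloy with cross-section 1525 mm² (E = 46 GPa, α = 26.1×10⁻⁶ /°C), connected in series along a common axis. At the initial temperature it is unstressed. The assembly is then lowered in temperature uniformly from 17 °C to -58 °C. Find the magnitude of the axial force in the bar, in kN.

With the walls removed the bar would change length by δ_free = Σ αᵢΔT Lᵢ = 12.8×10⁻⁶×75×825 + 26.1×10⁻⁶×75×310 = 1.399 mm.
The walls prevent any net length change, so an axial force P (same in every segment) develops. Compatibility: P · Σ Lᵢ/(AᵢEᵢ) = δ_free.
Σ Lᵢ/(AᵢEᵢ) = 825/(975×209×10³) + 310/(1525×46×10³) = 8.468×10⁻⁶ mm/N.
So P = 1.399 / 8.468×10⁻⁶ = 165.2 kN, tensile.

P ≈ 165 kN (tensile)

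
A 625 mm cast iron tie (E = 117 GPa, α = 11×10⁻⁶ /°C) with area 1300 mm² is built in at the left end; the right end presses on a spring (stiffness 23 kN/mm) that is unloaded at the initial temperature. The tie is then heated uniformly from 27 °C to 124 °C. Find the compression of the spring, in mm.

Free thermal expansion: δ_free = αΔT L = 11×10⁻⁶ × 97 × 625 = 0.6669 mm.
Let P be the compressive force at the spring. The tie shortens elastically by PL/(AE) and the spring compresses by P/k; together these equal δ_free.
P [ L/(AE) + 1/k ] = δ_free → P [ 625/(1300×117×10³) + 1/(23×10³) ] = 0.6669.
P = 0.6669 / 4.759×10⁻⁵ = 14010 N.
Spring compression = P/k = 14010/(23×10³) = 0.6093 mm.

δ ≈ 0.609 mm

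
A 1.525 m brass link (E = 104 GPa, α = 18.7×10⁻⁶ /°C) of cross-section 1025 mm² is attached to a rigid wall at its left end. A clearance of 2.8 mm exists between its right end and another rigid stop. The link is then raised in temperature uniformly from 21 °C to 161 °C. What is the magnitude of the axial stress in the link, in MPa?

Unrestrained expansion: δ_free = αΔT L = 18.7×10⁻⁶ × 140 × 1525 = 3.992 mm.
After closing the 2.8 mm clearance, 3.992 − 2.8 = 1.192 mm of expansion remains to be suppressed by the wall.
So σ = E(δ_free − g)/L = 104×10³ × 1.192/1525 = 81.32 MPa.

σ ≈ 81.3 MPa (compressive)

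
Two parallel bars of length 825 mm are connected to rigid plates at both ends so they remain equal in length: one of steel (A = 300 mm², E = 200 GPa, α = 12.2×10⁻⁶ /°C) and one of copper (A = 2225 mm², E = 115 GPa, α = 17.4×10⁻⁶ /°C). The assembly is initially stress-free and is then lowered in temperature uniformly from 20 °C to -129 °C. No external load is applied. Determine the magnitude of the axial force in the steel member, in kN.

P ≈ 37.7 kN (compressive in the steel)

The copper has the larger α, so on cooling it would change length more than the steel if both were free. The rigid plates force a common final length, so the copper is put into tension and the steel into compression, with equal and opposite forces P (no external load).
Setting the final lengths equal and cancelling L: (α₁ − α₂)ΔT = P/(A₁E₁) + P/(A₂E₂).
|α₁ − α₂|·ΔT = 5.2×10⁻⁶ × 149 = 0.0007748.
1/(A₁E₁) + 1/(A₂E₂) = 1/(300×200×10³) + 1/(2225×115×10³) = 2.057×10⁻⁸ N⁻¹.
So P = 0.0007748 / 2.057×10⁻⁸ = 37.66 kN.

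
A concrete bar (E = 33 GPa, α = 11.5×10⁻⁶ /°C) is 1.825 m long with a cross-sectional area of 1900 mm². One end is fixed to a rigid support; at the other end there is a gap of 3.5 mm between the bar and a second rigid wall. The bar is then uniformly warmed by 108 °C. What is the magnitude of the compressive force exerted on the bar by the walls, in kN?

Free thermal elongation = αΔT L = 11.5×10⁻⁶ × 108 × 1825 = 2.267 mm.
This is smaller than the 3.5 mm clearance, so the bar expands freely without reaching the stop — the stress is zero.

P ≈ 0 kN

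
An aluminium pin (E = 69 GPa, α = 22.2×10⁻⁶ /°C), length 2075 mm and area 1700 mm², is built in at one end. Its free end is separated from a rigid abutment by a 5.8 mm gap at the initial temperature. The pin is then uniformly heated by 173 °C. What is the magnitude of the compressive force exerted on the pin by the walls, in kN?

If the wall were absent the pin would grow by αΔT L = 22.2×10⁻⁶ × 173 × 2075 = 7.969 mm.
The gap closes (δ_free > 5.8 mm) and the wall then resists a further 7.969 − 5.8 = 2.169 mm of expansion.
That suppressed elongation corresponds to σ = E·Δ/L = 69×10³ × 2.169/2075 = 72.13 MPa.
Force on the wall = σA = 72.13 × 1700 mm² = 122.6 kN.

P ≈ 123 kN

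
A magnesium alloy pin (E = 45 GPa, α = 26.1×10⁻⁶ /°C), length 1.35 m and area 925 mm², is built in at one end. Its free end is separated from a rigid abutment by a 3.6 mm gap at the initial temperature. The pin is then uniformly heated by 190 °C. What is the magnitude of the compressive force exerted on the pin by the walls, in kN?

Unrestrained expansion: δ_free = αΔT L = 26.1×10⁻⁶ × 190 × 1350 = 6.695 mm.
This exceeds the 3.6 mm gap, so the wall pushes back. The portion of expansion that must be recovered elastically is δ_free − gap = 6.695 − 3.6 = 3.095 mm.
Compatibility: PL/(AE) = 3.095 mm, so σ = P/A = E × (3.095/1350) = 103.2 MPa.
Force on the wall = σA = 103.2 × 925 mm² = 95.42 kN.

P ≈ 95.4 kN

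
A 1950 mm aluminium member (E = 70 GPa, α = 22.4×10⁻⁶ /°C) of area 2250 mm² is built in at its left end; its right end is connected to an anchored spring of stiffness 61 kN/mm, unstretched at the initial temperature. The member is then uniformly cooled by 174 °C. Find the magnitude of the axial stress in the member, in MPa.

σ ≈ 117 MPa (tensile)

Free thermal contraction: δ_free = αΔT L = 22.4×10⁻⁶ × 174 × 1950 = 7.6 mm.
With a force P in the spring, the elastic change of the member is PL/(AE) and that of the spring is P/k; compatibility requires their sum to equal δ_free.
P [ L/(AE) + 1/k ] = δ_free → P [ 1950/(2250×70×10³) + 1/(61×10³) ] = 7.6.
P = 7.6 / 2.877×10⁻⁵ = 264100 N.
σ = P/A = 264100/2250 = 117.4 MPa.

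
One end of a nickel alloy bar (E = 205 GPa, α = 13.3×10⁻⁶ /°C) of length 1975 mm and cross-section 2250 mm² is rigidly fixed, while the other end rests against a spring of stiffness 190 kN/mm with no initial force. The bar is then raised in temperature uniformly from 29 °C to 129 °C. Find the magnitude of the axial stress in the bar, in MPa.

The unrestrained thermal change is αΔT L = 13.3×10⁻⁶ × 100 × 1975 = 2.627 mm.
With a force P in the spring, the elastic change of the bar is PL/(AE) and that of the spring is P/k; compatibility requires their sum to equal δ_free.
So P = δ_free / [L/(AE) + 1/k] = 2.627 / [ 1975/(2250×205×10³) + 1/(190×10³) ].
P = 2.627 / 9.545×10⁻⁶ = 275200 N.
σ = P/A = 275200/2250 = 122.3 MPa.

σ ≈ 122 MPa (compressive)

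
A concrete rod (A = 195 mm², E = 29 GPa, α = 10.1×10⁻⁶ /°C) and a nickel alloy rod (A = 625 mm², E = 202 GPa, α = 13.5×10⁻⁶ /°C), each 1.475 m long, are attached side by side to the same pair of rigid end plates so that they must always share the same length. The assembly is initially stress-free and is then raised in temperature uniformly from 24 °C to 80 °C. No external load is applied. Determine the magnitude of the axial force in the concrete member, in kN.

Both members must finish at the same length. With the larger α, the nickel alloy tends to over-expand; the plates restrain it, putting the nickel alloy in compression and the concrete in tension. With no external load the two internal forces are equal and opposite, magnitude P.
Compatibility of the two members (thermal + elastic change equal): (α₁ − α₂)ΔT = P·[1/(A₁E₁) + 1/(A₂E₂)].
|α₁ − α₂|·ΔT = 3.4×10⁻⁶ × 56 = 0.0001904.
1/(A₁E₁) + 1/(A₂E₂) = 1/(195×29×10³) + 1/(625×202×10³) = 1.848×10⁻⁷ N⁻¹.
So P = 0.0001904 / 1.848×10⁻⁷ = 1.031 kN.

P ≈ 1.03 kN (tensile in the concrete)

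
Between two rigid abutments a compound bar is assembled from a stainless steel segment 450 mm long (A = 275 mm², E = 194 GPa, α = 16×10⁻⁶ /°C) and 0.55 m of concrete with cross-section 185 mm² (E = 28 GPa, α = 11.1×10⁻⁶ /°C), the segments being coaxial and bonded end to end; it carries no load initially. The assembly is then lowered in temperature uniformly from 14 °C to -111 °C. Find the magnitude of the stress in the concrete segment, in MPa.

With the walls removed the bar would change length by δ_free = Σ αᵢΔT Lᵢ = 16×10⁻⁶×125×450 + 11.1×10⁻⁶×125×550 = 1.663 mm.
The walls prevent any net length change, so an axial force P (same in every segment) develops. Compatibility: P · Σ Lᵢ/(AᵢEᵢ) = δ_free.
The series flexibility is Σ Lᵢ/(AᵢEᵢ) = 450/(275×194×10³) + 550/(185×28×10³) = 0.0001146 mm/N.
So P = 1.663 / 0.0001146 = 14.51 kN, tensile.
σ_{concrete} = P / A = 14510 / 185 = 78.44 MPa.

σ ≈ 78.4 MPa (tensile)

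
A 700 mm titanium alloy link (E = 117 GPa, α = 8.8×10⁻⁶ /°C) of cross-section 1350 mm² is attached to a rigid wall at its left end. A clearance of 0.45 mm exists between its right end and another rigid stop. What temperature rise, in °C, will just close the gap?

ΔT ≈ 73.1 °C

Contact occurs when the free expansion equals the gap: αΔT L = 0.45 mm.
So ΔT = g/(αL) = 0.45/(8.8×10⁻⁶ × 700) = 73.05 °C.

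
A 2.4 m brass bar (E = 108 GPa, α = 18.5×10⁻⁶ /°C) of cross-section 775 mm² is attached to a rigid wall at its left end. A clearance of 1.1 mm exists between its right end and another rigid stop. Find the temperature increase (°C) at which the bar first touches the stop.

ΔT ≈ 24.8 °C

The gap closes when αΔT L = 1.1 mm, since the bar is still unstressed at that instant.
ΔT = 1.1 / (18.5×10⁻⁶ × 2400) = 24.77 °C.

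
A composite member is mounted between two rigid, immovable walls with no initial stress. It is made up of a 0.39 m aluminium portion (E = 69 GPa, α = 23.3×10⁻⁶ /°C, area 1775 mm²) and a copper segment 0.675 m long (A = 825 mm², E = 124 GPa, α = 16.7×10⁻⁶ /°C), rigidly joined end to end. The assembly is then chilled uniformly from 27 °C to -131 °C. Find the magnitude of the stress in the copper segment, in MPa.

σ ≈ 399 MPa (tensile)

If the supports were absent, the total length change would be Σ αᵢΔT Lᵢ = 23.3×10⁻⁶×158×390 + 16.7×10⁻⁶×158×675 = 3.217 mm.
Since the ends are fixed, an axial force P builds up, equal in every segment, with P · Σ Lᵢ/(AᵢEᵢ) = δ_free.
Σ Lᵢ/(AᵢEᵢ) = 390/(1775×69×10³) + 675/(825×124×10³) = 9.783×10⁻⁶ mm/N.
Hence P = δ_free / Σ(L/AE) = 3.217/9.783×10⁻⁶ = 328.8 kN (tensile).
σ_{copper} = P / A = 328800 / 825 = 398.6 MPa.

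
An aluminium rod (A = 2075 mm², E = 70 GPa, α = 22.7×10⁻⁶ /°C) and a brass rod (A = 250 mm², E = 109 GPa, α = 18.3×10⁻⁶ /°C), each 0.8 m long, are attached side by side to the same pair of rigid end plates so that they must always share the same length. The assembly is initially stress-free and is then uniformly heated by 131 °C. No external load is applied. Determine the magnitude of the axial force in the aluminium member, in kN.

Equilibrium of a rigid end plate with no external load gives equal and opposite internal forces ±P in the two members. Since α_{aluminium} > α_{brass}, heating drives the aluminium into compression and the brass into tension.
Compatibility of the two members (thermal + elastic change equal): (α₁ − α₂)ΔT = P·[1/(A₁E₁) + 1/(A₂E₂)].
|α₁ − α₂|·ΔT = 4.4×10⁻⁶ × 131 = 0.0005764.
1/(A₁E₁) + 1/(A₂E₂) = 1/(2075×70×10³) + 1/(250×109×10³) = 4.358×10⁻⁸ N⁻¹.
So P = 0.0005764 / 4.358×10⁻⁸ = 13.23 kN.

P ≈ 13.2 kN (compressive in the aluminium)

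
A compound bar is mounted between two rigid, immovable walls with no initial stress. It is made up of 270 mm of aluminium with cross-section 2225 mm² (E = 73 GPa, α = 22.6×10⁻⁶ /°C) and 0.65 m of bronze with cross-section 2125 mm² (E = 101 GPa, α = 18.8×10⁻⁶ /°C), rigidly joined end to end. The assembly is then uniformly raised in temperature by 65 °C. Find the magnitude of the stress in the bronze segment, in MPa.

σ ≈ 119 MPa (compressive)

With the walls removed the bar would change length by δ_free = Σ αᵢΔT Lᵢ = 22.6×10⁻⁶×65×270 + 18.8×10⁻⁶×65×650 = 1.191 mm.
Since the ends are fixed, an axial force P builds up, equal in every segment, with P · Σ Lᵢ/(AᵢEᵢ) = δ_free.
The series flexibility is Σ Lᵢ/(AᵢEᵢ) = 270/(2225×73×10³) + 650/(2125×101×10³) = 4.691×10⁻⁶ mm/N.
P = 1.191 / 4.691×10⁻⁶ = 253900 N = 253.9 kN, compressive.
σ_{bronze} = P / A = 253900 / 2125 = 119.5 MPa.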